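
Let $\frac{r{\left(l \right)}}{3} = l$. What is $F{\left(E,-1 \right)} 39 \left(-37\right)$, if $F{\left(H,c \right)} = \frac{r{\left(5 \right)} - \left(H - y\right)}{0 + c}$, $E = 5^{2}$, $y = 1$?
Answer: $-12987$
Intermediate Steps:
$r{\left(l \right)} = 3 l$
$E = 25$
$F{\left(H,c \right)} = \frac{16 - H}{c}$ ($F{\left(H,c \right)} = \frac{3 \cdot 5 - \left(-1 + H\right)}{0 + c} = \frac{15 - \left(-1 + H\right)}{c} = \frac{16 - H}{c}$)
$F{\left(E,-1 \right)} 39 \left(-37\right) = \frac{16 - 25}{-1} \cdot 39 \left(-37\right) = - (16 - 25) 39 \left(-37\right) = \left(-1\right) \left(-9\right) 39 \left(-37\right) = 9 \cdot 39 \left(-37\right) = 351 \left(-37\right) = -12987$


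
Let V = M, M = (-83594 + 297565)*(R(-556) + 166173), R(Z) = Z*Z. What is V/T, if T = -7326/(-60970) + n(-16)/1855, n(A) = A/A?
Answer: 32864196508824499/39002 ≈ 8.4263e+11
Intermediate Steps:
n(A) = 1
T = 39002/323141 (T = -7326/(-60970) + 1/1855 = -7326*(-1/60970) + 1*(1/1855) = 3663/30485 + 1/1855 = 39002/323141 ≈ 0.12070)
R(Z) = Z²
M = 101702342039 (M = (-83594 + 297565)*((-556)² + 166173) = 213971*(309136 + 166173) = 213971*475309 = 101702342039)
V = 101702342039
V/T = 101702342039/(39002/323141) = 101702342039*(323141/39002) = 32864196508824499/39002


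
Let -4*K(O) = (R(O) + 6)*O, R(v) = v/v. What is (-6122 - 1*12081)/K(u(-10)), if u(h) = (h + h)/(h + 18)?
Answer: -145624/35 ≈ -4160.7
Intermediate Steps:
R(v) = 1
u(h) = 2*h/(18 + h) (u(h) = (2*h)/(18 + h) = 2*h/(18 + h))
K(O) = -7*O/4 (K(O) = -(1 + 6)*O/4 = -7*O/4)
(-6122 - 1*12081)/K(u(-10)) = (-6122 - 1*12081)/((-7*(-10)/(2*(18 - 10)))) = (-6122 - 12081)/((-7*(-10)/(2*8))) = -18203/((-7*(-10)/(2*8))) = -18203/((-7/4*(-5/2))) = -18203/35/8 = -18203*8/35 = -145624/35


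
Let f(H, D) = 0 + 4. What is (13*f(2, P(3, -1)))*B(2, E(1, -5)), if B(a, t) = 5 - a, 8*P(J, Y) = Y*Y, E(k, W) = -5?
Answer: 156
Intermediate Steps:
P(J, Y) = Y²/8 (P(J, Y) = (Y*Y)/8 = Y²/8)
f(H, D) = 4
(13*f(2, P(3, -1)))*B(2, E(1, -5)) = (13*4)*(5 - 1*2) = 52*(5 - 2) = 52*3 = 156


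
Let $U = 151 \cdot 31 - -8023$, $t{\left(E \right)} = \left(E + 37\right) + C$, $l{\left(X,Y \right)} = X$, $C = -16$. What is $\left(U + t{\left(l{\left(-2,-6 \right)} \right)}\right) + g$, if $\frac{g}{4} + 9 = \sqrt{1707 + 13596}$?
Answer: $12687 + 4 \sqrt{15303} \approx 13182.0$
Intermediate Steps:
$t{\left(E \right)} = 21 + E$ ($t{\left(E \right)} = \left(E + 37\right) - 16 = \left(37 + E\right) - 16 = 21 + E$)
$g = -36 + 4 \sqrt{15303}$ ($g = -36 + 4 \sqrt{1707 + 13596} = -36 + 4 \sqrt{15303} \approx 458.82$)
$U = 12704$ ($U = 4681 + 8023 = 12704$)
$\left(U + t{\left(l{\left(-2,-6 \right)} \right)}\right) + g = \left(12704 + \left(21 - 2\right)\right) - \left(36 - 4 \sqrt{15303}\right) = \left(12704 + 19\right) - \left(36 - 4 \sqrt{15303}\right) = 12723 - \left(36 - 4 \sqrt{15303}\right) = 12687 + 4 \sqrt{15303}$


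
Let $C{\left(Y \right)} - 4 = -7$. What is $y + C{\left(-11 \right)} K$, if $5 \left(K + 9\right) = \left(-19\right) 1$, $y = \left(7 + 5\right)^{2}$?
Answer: $\frac{912}{5} \approx 182.4$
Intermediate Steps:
$y = 144$ ($y = 12^{2} = 144$)
$C{\left(Y \right)} = -3$ ($C{\left(Y \right)} = 4 - 7 = -3$)
$K = - \frac{64}{5}$ ($K = -9 + \frac{\left(-19\right) 1}{5} = -9 + \frac{1}{5} \left(-19\right) = -9 - \frac{19}{5} = - \frac{64}{5} \approx -12.8$)
$y + C{\left(-11 \right)} K = 144 - - \frac{192}{5} = 144 + \frac{192}{5} = \frac{912}{5}$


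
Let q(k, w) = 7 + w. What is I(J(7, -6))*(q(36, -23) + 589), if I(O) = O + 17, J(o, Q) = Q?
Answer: 6303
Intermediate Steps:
I(O) = 17 + O
I(J(7, -6))*(q(36, -23) + 589) = (17 - 6)*((7 - 23) + 589) = 11*(-16 + 589) = 11*573 = 6303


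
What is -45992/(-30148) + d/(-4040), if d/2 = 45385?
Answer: -63768157/3044948 ≈ -20.942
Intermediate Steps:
d = 90770 (d = 2*45385 = 90770)
-45992/(-30148) + d/(-4040) = -45992/(-30148) + 90770/(-4040) = -45992*(-1/30148) + 90770*(-1/4040) = 11498/7537 - 9077/404 = -63768157/3044948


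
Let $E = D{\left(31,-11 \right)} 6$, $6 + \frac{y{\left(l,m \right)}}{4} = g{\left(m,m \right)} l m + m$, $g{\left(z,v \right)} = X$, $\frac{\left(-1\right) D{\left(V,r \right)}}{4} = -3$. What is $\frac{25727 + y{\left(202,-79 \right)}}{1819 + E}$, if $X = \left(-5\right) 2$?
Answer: $\frac{663707}{1891} \approx 350.98$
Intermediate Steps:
$X = -10$
$D{\left(V,r \right)} = 12$ ($D{\left(V,r \right)} = \left(-4\right) \left(-3\right) = 12$)
$g{\left(z,v \right)} = -10$
$y{\left(l,m \right)} = -24 + 4 m - 40 l m$ ($y{\left(l,m \right)} = -24 + 4 \left(- 10 l m + m\right) = -24 + 4 \left(m - 10 l m\right) = -24 - \left(- 4 m + 40 l m\right) = -24 + 4 m - 40 l m$)
$E = 72$ ($E = 12 \cdot 6 = 72$)
$\frac{25727 + y{\left(202,-79 \right)}}{1819 + E} = \frac{25727 - \left(340 - 638320\right)}{1819 + 72} = \frac{25727 - -637980}{1891} = \left(25727 + 637980\right) \frac{1}{1891} = 663707 \cdot \frac{1}{1891} = \frac{663707}{1891}$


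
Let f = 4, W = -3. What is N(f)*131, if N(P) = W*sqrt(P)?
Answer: -786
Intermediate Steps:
N(P) = -3*sqrt(P)
N(f)*131 = -3*sqrt(4)*131 = -3*2*131 = -6*131 = -786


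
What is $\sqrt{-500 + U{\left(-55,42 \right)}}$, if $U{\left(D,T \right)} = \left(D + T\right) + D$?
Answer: $2 i \sqrt{142} \approx 23.833 i$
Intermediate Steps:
$U{\left(D,T \right)} = T + 2 D$
$\sqrt{-500 + U{\left(-55,42 \right)}} = \sqrt{-500 + \left(42 + 2 \left(-55\right)\right)} = \sqrt{-500 + \left(42 - 110\right)} = \sqrt{-500 - 68} = \sqrt{-568} = 2 i \sqrt{142}$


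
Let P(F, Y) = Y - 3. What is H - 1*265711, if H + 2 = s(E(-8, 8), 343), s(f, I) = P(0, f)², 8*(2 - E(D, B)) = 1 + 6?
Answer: -17005407/64 ≈ -2.6571e+5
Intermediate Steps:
E(D, B) = 9/8 (E(D, B) = 2 - (1 + 6)/8 = 2 - ⅛*7 = 2 - 7/8 = 9/8)
P(F, Y) = -3 + Y
s(f, I) = (-3 + f)²
H = 97/64 (H = -2 + (-3 + 9/8)² = -2 + (-15/8)² = -2 + 225/64 = 97/64 ≈ 1.5156)
H - 1*265711 = 97/64 - 1*265711 = 97/64 - 265711 = -17005407/64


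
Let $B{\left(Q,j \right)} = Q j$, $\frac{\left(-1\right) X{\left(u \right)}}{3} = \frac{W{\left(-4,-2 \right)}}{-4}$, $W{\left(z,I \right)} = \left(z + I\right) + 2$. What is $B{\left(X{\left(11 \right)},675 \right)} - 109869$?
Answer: $-111894$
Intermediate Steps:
$W{\left(z,I \right)} = 2 + I + z$ ($W{\left(z,I \right)} = \left(I + z\right) + 2 = 2 + I + z$)
$X{\left(u \right)} = -3$ ($X{\left(u \right)} = - 3 \frac{2 - 2 - 4}{-4} = - 3 \left(\left(-4\right) \left(- \frac{1}{4}\right)\right) = \left(-3\right) 1 = -3$)
$B{\left(X{\left(11 \right)},675 \right)} - 109869 = \left(-3\right) 675 - 109869 = -2025 - 109869 = -111894$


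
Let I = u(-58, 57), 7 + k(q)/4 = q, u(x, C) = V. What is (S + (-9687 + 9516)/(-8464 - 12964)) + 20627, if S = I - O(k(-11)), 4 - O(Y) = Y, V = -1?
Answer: 440345571/21428 ≈ 20550.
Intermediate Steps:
u(x, C) = -1
k(q) = -28 + 4*q
I = -1
O(Y) = 4 - Y
S = -77 (S = -1 - (4 - (-28 + 4*(-11))) = -1 - (4 - (-28 - 44)) = -1 - (4 - 1*(-72)) = -1 - (4 + 72) = -1 - 1*76 = -1 - 76 = -77)
(S + (-9687 + 9516)/(-8464 - 12964)) + 20627 = (-77 + (-9687 + 9516)/(-8464 - 12964)) + 20627 = (-77 - 171/(-21428)) + 20627 = (-77 - 171*(-1/21428)) + 20627 = (-77 + 171/21428) + 20627 = -1649785/21428 + 20627 = 440345571/21428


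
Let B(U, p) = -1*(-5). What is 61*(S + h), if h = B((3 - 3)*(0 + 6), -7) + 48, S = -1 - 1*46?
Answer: 366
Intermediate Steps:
B(U, p) = 5
S = -47 (S = -1 - 46 = -47)
h = 53 (h = 5 + 48 = 53)
61*(S + h) = 61*(-47 + 53) = 61*6 = 366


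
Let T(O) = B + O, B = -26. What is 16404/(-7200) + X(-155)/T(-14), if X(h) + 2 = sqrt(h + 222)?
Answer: -1337/600 - sqrt(67)/40 ≈ -2.4330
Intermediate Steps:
X(h) = -2 + sqrt(222 + h) (X(h) = -2 + sqrt(h + 222) = -2 + sqrt(222 + h))
T(O) = -26 + O
16404/(-7200) + X(-155)/T(-14) = 16404/(-7200) + (-2 + sqrt(222 - 155))/(-26 - 14) = 16404*(-1/7200) + (-2 + sqrt(67))/(-40) = -1367/600 + (-2 + sqrt(67))*(-1/40) = -1367/600 + (1/20 - sqrt(67)/40) = -1337/600 - sqrt(67)/40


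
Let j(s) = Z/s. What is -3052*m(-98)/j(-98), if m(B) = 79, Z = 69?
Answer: 23628584/69 ≈ 3.4244e+5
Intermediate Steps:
j(s) = 69/s
-3052*m(-98)/j(-98) = -3052/((69/(-98))/79) = -3052/((69*(-1/98))*(1/79)) = -3052/((-69/98*1/79)) = -3052/(-69/7742) = -3052*(-7742/69) = 23628584/69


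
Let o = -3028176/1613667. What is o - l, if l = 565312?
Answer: -304076115760/537889 ≈ -5.6531e+5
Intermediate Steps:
o = -1009392/537889 (o = -3028176*1/1613667 = -1009392/537889 ≈ -1.8766)
o - l = -1009392/537889 - 1*565312 = -1009392/537889 - 565312 = -304076115760/537889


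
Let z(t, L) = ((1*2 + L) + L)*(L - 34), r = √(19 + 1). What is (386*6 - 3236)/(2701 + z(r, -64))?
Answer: -920/15049 ≈ -0.061134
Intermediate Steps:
r = 2*√5 (r = √20 = 2*√5 ≈ 4.4721)
z(t, L) = (-34 + L)*(2 + 2*L) (z(t, L) = ((2 + L) + L)*(-34 + L) = (2 + 2*L)*(-34 + L) = (-34 + L)*(2 + 2*L))
(386*6 - 3236)/(2701 + z(r, -64)) = (386*6 - 3236)/(2701 + (-68 - 66*(-64) + 2*(-64)²)) = (2316 - 3236)/(2701 + (-68 + 4224 + 2*4096)) = -920/(2701 + (-68 + 4224 + 8192)) = -920/(2701 + 12348) = -920/15049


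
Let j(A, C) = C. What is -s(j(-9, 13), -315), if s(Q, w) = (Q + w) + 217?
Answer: 85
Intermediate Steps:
s(Q, w) = 217 + Q + w
-s(j(-9, 13), -315) = -(217 + 13 - 315) = -1*(-85) = 85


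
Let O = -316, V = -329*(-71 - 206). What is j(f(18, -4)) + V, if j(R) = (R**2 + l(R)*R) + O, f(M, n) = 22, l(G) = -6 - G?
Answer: 90685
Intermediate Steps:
V = 91133 (V = -329*(-277) = 91133)
j(R) = -316 + R**2 + R*(-6 - R) (j(R) = (R**2 + (-6 - R)*R) - 316 = (R**2 + R*(-6 - R)) - 316 = -316 + R**2 + R*(-6 - R))
j(f(18, -4)) + V = (-316 - 6*22) + 91133 = (-316 - 132) + 91133 = -448 + 91133 = 90685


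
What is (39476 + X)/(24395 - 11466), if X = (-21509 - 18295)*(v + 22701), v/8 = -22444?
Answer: 891905240/1847 ≈ 4.8289e+5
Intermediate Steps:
v = -179552 (v = 8*(-22444) = -179552)
X = 6243297204 (X = (-21509 - 18295)*(-179552 + 22701) = -39804*(-156851) = 6243297204)
(39476 + X)/(24395 - 11466) = (39476 + 6243297204)/(24395 - 11466) = 6243336680/12929 = 6243336680*(1/12929) = 891905240/1847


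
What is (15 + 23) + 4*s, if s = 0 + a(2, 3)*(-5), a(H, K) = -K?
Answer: 98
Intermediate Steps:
s = 15 (s = 0 - 1*3*(-5) = 0 - 3*(-5) = 0 + 15 = 15)
(15 + 23) + 4*s = (15 + 23) + 4*15 = 38 + 60 = 98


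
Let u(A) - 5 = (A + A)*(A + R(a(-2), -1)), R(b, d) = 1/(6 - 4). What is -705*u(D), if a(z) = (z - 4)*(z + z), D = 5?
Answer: -42300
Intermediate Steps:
a(z) = 2*z*(-4 + z) (a(z) = (-4 + z)*(2*z) = 2*z*(-4 + z))
R(b, d) = ½ (R(b, d) = 1/2 = ½)
u(A) = 5 + 2*A*(½ + A) (u(A) = 5 + (A + A)*(A + ½) = 5 + (2*A)*(½ + A) = 5 + 2*A*(½ + A))
-705*u(D) = -705*(5 + 5 + 2*5²) = -705*(5 + 5 + 2*25) = -705*(5 + 5 + 50) = -705*60 = -42300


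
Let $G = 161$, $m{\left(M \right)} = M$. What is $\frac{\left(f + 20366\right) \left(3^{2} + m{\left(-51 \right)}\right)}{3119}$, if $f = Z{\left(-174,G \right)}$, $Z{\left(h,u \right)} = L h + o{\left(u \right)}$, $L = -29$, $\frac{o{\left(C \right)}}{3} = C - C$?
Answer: $- \frac{1067304}{3119} \approx -342.19$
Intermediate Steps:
$o{\left(C \right)} = 0$ ($o{\left(C \right)} = 3 \left(C - C\right) = 3 \cdot 0 = 0$)
$Z{\left(h,u \right)} = - 29 h$ ($Z{\left(h,u \right)} = - 29 h + 0 = - 29 h$)
$f = 5046$ ($f = \left(-29\right) \left(-174\right) = 5046$)
$\frac{\left(f + 20366\right) \left(3^{2} + m{\left(-51 \right)}\right)}{3119} = \frac{\left(5046 + 20366\right) \left(3^{2} - 51\right)}{3119} = 25412 \left(9 - 51\right) \frac{1}{3119} = 25412 \left(-42\right) \frac{1}{3119} = \left(-1067304\right) \frac{1}{3119} = - \frac{1067304}{3119}$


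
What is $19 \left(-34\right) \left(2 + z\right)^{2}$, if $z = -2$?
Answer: $0$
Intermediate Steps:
$19 \left(-34\right) \left(2 + z\right)^{2} = 19 \left(-34\right) \left(2 - 2\right)^{2} = - 646 \cdot 0^{2} = \left(-646\right) 0 = 0$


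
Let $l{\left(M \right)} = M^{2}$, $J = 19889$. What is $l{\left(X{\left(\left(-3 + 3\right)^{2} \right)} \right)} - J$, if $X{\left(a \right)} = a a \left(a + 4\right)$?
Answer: $-19889$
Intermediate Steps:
$X{\left(a \right)} = a^{2} \left(4 + a\right)$
$l{\left(X{\left(\left(-3 + 3\right)^{2} \right)} \right)} - J = \left(\left(\left(-3 + 3\right)^{2}\right)^{2} \left(4 + \left(-3 + 3\right)^{2}\right)\right)^{2} - 19889 = \left(\left(0^{2}\right)^{2} \left(4 + 0^{2}\right)\right)^{2} - 19889 = \left(0^{2} \left(4 + 0\right)\right)^{2} - 19889 = \left(0 \cdot 4\right)^{2} - 19889 = 0^{2} - 19889 = 0 - 19889 = -19889$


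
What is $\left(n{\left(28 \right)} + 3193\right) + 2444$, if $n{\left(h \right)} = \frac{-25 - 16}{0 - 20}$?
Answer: $\frac{112781}{20} \approx 5639.0$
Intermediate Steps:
$n{\left(h \right)} = \frac{41}{20}$ ($n{\left(h \right)} = - \frac{41}{-20} = \left(-41\right) \left(- \frac{1}{20}\right) = \frac{41}{20}$)
$\left(n{\left(28 \right)} + 3193\right) + 2444 = \left(\frac{41}{20} + 3193\right) + 2444 = \frac{63901}{20} + 2444 = \frac{112781}{20}$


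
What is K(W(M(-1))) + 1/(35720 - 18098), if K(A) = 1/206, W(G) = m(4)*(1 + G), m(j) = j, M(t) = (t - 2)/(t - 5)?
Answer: 4457/907533 ≈ 0.0049111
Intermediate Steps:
M(t) = (-2 + t)/(-5 + t)
W(G) = 4 + 4*G (W(G) = 4*(1 + G) = 4 + 4*G)
K(A) = 1/206
K(W(M(-1))) + 1/(35720 - 18098) = 1/206 + 1/(35720 - 18098) = 1/206 + 1/17622 = 4457/907533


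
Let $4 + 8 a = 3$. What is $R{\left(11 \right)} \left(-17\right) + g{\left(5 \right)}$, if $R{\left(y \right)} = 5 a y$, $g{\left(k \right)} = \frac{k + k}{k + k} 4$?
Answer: $\frac{967}{8} \approx 120.88$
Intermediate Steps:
$a = - \frac{1}{8}$ ($a = - \frac{1}{2} + \frac{1}{8} \cdot 3 = - \frac{1}{2} + \frac{3}{8} = - \frac{1}{8} \approx -0.125$)
$g{\left(k \right)} = 4$ ($g{\left(k \right)} = \frac{2 k}{2 k} 4 = 2 k \frac{1}{2 k} 4 = 1 \cdot 4 = 4$)
$R{\left(y \right)} = - \frac{5 y}{8}$ ($R{\left(y \right)} = 5 \left(- \frac{1}{8}\right) y = - \frac{5 y}{8}$)
$R{\left(11 \right)} \left(-17\right) + g{\left(5 \right)} = \left(- \frac{5}{8}\right) 11 \left(-17\right) + 4 = \left(- \frac{55}{8}\right) \left(-17\right) + 4 = \frac{935}{8} + 4 = \frac{967}{8}$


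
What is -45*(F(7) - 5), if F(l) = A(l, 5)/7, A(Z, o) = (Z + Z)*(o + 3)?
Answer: -495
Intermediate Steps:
A(Z, o) = 2*Z*(3 + o) (A(Z, o) = (2*Z)*(3 + o) = 2*Z*(3 + o))
F(l) = 16*l/7 (F(l) = (2*l*(3 + 5))/7 = (2*l*8)*(⅐) = (16*l)*(⅐) = 16*l/7)
-45*(F(7) - 5) = -45*((16/7)*7 - 5) = -45*(16 - 5) = -45*11 = -495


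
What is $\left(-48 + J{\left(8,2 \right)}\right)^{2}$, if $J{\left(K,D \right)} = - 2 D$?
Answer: $2704$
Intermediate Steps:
$\left(-48 + J{\left(8,2 \right)}\right)^{2} = \left(-48 - 4\right)^{2} = \left(-52\right)^{2} = 2704$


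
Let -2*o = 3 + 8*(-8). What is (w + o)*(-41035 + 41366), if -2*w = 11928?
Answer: -3927977/2 ≈ -1.9640e+6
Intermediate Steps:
w = -5964 (w = -1/2*11928 = -5964)
o = 61/2 (o = -(3 + 8*(-8))/2 = -(3 - 64)/2 = -1/2*(-61) = 61/2 ≈ 30.500)
(w + o)*(-41035 + 41366) = (-5964 + 61/2)*(-41035 + 41366) = -11867/2*331 = -3927977/2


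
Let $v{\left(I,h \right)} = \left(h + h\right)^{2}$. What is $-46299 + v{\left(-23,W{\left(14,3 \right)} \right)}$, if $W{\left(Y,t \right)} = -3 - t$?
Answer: $-46155$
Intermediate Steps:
$v{\left(I,h \right)} = 4 h^{2}$ ($v{\left(I,h \right)} = \left(2 h\right)^{2} = 4 h^{2}$)
$-46299 + v{\left(-23,W{\left(14,3 \right)} \right)} = -46299 + 4 \left(-3 - 3\right)^{2} = -46299 + 4 \left(-6\right)^{2} = -46299 + 4 \cdot 36 = -46299 + 144 = -46155$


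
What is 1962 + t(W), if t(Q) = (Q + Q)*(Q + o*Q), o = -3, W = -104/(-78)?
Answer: 17594/9 ≈ 1954.9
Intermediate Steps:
W = 4/3 (W = -104*(-1/78) = 4/3 ≈ 1.3333)
t(Q) = -4*Q² (t(Q) = (Q + Q)*(Q - 3*Q) = (2*Q)*(-2*Q) = -4*Q²)
1962 + t(W) = 1962 - 4*(4/3)² = 1962 - 4*16/9 = 1962 - 64/9 = 17594/9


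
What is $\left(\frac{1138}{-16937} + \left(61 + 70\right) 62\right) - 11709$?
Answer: $- \frac{60754157}{16937} \approx -3587.1$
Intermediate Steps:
$\left(\frac{1138}{-16937} + \left(61 + 70\right) 62\right) - 11709 = \left(1138 \left(- \frac{1}{16937}\right) + 131 \cdot 62\right) - 11709 = \left(- \frac{1138}{16937} + 8122\right) - 11709 = \frac{137561176}{16937} - 11709 = - \frac{60754157}{16937}$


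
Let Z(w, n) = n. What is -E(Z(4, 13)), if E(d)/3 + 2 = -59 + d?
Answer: 144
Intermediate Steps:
E(d) = -183 + 3*d (E(d) = -6 + 3*(-59 + d) = -6 + (-177 + 3*d) = -183 + 3*d)
-E(Z(4, 13)) = -(-183 + 3*13) = -(-183 + 39) = -1*(-144) = 144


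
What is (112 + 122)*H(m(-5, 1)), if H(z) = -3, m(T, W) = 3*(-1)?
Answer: -702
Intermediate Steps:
m(T, W) = -3
(112 + 122)*H(m(-5, 1)) = (112 + 122)*(-3) = 234*(-3) = -702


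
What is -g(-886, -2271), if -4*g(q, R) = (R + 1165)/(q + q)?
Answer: 553/3544 ≈ 0.15604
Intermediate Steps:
g(q, R) = -(1165 + R)/(8*q) (g(q, R) = -(R + 1165)/(4*(q + q)) = -(1165 + R)/(4*(2*q)) = -(1165 + R)*1/(2*q)/4 = -(1165 + R)/(8*q))
-g(-886, -2271) = -(-1165 - 1*(-2271))/(8*(-886)) = -(-1)*(-1165 + 2271)/(8*886) = -(-1)*1106/(8*886) = -1*(-553/3544) = 553/3544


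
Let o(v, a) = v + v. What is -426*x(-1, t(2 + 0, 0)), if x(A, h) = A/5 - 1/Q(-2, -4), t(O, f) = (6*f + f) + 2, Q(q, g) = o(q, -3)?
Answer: -213/10 ≈ -21.300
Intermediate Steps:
o(v, a) = 2*v
Q(q, g) = 2*q
t(O, f) = 2 + 7*f (t(O, f) = 7*f + 2 = 2 + 7*f)
x(A, h) = 1/4 + A/5 (x(A, h) = A/5 - 1/(2*(-2)) = A*(1/5) - 1/(-4) = A/5 - 1*(-1/4) = A/5 + 1/4 = 1/4 + A/5)
-426*x(-1, t(2 + 0, 0)) = -426*(1/4 + (1/5)*(-1)) = -426*(1/4 - 1/5) = -426*1/20 = -213/10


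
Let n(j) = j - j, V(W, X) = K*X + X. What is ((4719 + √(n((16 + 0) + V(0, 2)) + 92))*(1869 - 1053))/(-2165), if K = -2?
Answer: -3850704/2165 - 1632*√23/2165 ≈ -1782.2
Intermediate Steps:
V(W, X) = -X (V(W, X) = -2*X + X = -X)
n(j) = 0
((4719 + √(n((16 + 0) + V(0, 2)) + 92))*(1869 - 1053))/(-2165) = ((4719 + √(0 + 92))*(1869 - 1053))/(-2165) = ((4719 + √92)*816)*(-1/2165) = ((4719 + 2*√23)*816)*(-1/2165) = (3850704 + 1632*√23)*(-1/2165) = -3850704/2165 - 1632*√23/2165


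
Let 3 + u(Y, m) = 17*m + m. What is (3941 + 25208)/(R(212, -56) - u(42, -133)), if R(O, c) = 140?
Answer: 29149/2537 ≈ 11.490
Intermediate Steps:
u(Y, m) = -3 + 18*m (u(Y, m) = -3 + (17*m + m) = -3 + 18*m)
(3941 + 25208)/(R(212, -56) - u(42, -133)) = (3941 + 25208)/(140 - (-3 + 18*(-133))) = 29149/(140 - (-3 - 2394)) = 29149/(140 - 1*(-2397)) = 29149/(140 + 2397) = 29149/2537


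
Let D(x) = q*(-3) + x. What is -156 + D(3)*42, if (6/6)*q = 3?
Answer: -408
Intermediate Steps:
q = 3
D(x) = -9 + x (D(x) = 3*(-3) + x = -9 + x)
-156 + D(3)*42 = -156 + (-9 + 3)*42 = -156 - 6*42 = -156 - 252 = -408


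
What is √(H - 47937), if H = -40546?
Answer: I*√88483 ≈ 297.46*I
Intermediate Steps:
√(H - 47937) = √(-40546 - 47937) = √(-88483) = I*√88483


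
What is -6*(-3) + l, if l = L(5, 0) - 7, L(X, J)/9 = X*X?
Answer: 236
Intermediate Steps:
L(X, J) = 9*X**2 (L(X, J) = 9*(X*X) = 9*X**2)
l = 218 (l = 9*5**2 - 7 = 9*25 - 7 = 225 - 7 = 218)
-6*(-3) + l = -6*(-3) + 218 = 18 + 218 = 236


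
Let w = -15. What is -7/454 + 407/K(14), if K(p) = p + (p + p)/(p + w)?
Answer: -46219/1589 ≈ -29.087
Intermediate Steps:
K(p) = p + 2*p/(-15 + p) (K(p) = p + (p + p)/(p - 15) = p + (2*p)/(-15 + p) = p + 2*p/(-15 + p))
-7/454 + 407/K(14) = -7/454 + 407/((14*(-13 + 14)/(-15 + 14))) = -7*1/454 + 407/((14*1/(-1))) = -7/454 + 407/((14*(-1)*1)) = -7/454 + 407/(-14) = -7/454 + 407*(-1/14) = -7/454 - 407/14 = -46219/1589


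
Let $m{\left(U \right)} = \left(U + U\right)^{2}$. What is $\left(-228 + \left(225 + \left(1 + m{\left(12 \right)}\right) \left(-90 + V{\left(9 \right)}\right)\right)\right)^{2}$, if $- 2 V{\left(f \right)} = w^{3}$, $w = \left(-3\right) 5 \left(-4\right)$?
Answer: $3889759066692489$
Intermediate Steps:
$w = 60$ ($w = \left(-15\right) \left(-4\right) = 60$)
$m{\left(U \right)} = 4 U^{2}$ ($m{\left(U \right)} = \left(2 U\right)^{2} = 4 U^{2}$)
$V{\left(f \right)} = -108000$ ($V{\left(f \right)} = - \frac{60^{3}}{2} = \left(- \frac{1}{2}\right) 216000 = -108000$)
$\left(-228 + \left(225 + \left(1 + m{\left(12 \right)}\right) \left(-90 + V{\left(9 \right)}\right)\right)\right)^{2} = \left(-228 + \left(225 + \left(1 + 4 \cdot 12^{2}\right) \left(-90 - 108000\right)\right)\right)^{2} = \left(-228 + \left(225 + \left(1 + 4 \cdot 144\right) \left(-108090\right)\right)\right)^{2} = \left(-228 + \left(225 + \left(1 + 576\right) \left(-108090\right)\right)\right)^{2} = \left(-228 + \left(225 + 577 \left(-108090\right)\right)\right)^{2} = \left(-228 + \left(225 - 62367930\right)\right)^{2} = \left(-228 - 62367705\right)^{2} = \left(-62367933\right)^{2} = 3889759066692489$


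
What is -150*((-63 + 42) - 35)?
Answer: 8400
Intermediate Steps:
-150*((-63 + 42) - 35) = -150*(-21 - 35) = -150*(-56) = 8400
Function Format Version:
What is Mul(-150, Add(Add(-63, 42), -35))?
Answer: 8400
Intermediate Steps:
Mul(-150, Add(Add(-63, 42), -35)) = Mul(-150, Add(-21, -35)) = Mul(-150, -56) = 8400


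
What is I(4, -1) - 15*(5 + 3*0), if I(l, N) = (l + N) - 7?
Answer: -79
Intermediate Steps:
I(l, N) = -7 + N + l (I(l, N) = (N + l) - 7 = -7 + N + l)
I(4, -1) - 15*(5 + 3*0) = (-7 - 1 + 4) - 15*(5 + 3*0) = -4 - 15*(5 + 0) = -4 - 15*5 = -4 - 75 = -79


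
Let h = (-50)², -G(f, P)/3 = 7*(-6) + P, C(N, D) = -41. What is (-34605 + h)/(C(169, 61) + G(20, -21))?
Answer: -32105/148 ≈ -216.93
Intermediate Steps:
G(f, P) = 126 - 3*P (G(f, P) = -3*(7*(-6) + P) = -3*(-42 + P) = 126 - 3*P)
h = 2500
(-34605 + h)/(C(169, 61) + G(20, -21)) = (-34605 + 2500)/(-41 + (126 - 3*(-21))) = -32105/(-41 + (126 + 63)) = -32105/(-41 + 189) = -32105/148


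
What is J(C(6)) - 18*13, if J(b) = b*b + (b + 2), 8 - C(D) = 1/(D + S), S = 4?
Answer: -16169/100 ≈ -161.69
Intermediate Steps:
C(D) = 8 - 1/(4 + D) (C(D) = 8 - 1/(D + 4) = 8 - 1/(4 + D))
J(b) = 2 + b + b² (J(b) = b² + (2 + b) = 2 + b + b²)
J(C(6)) - 18*13 = (2 + (31 + 8*6)/(4 + 6) + ((31 + 8*6)/(4 + 6))²) - 18*13 = (2 + (31 + 48)/10 + ((31 + 48)/10)²) - 234 = (2 + (⅒)*79 + ((⅒)*79)²) - 234 = (2 + 79/10 + (79/10)²) - 234 = (2 + 79/10 + 6241/100) - 234 = 7231/100 - 234 = -16169/100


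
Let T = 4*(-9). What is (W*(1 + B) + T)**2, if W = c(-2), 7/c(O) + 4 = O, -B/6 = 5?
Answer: 169/36 ≈ 4.6944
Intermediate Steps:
B = -30 (B = -6*5 = -30)
c(O) = 7/(-4 + O)
W = -7/6 (W = 7/(-4 - 2) = 7/(-6) = 7*(-1/6) = -7/6 ≈ -1.1667)
T = -36
(W*(1 + B) + T)**2 = (-7*(1 - 30)/6 - 36)**2 = (-7/6*(-29) - 36)**2 = (203/6 - 36)**2 = (-13/6)**2 = 169/36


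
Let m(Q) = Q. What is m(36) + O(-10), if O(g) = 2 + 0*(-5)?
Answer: 38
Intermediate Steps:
O(g) = 2 (O(g) = 2 + 0 = 2)
m(36) + O(-10) = 36 + 2 = 38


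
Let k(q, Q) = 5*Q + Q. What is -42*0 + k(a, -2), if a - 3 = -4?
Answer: -12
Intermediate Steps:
a = -1 (a = 3 - 4 = -1)
k(q, Q) = 6*Q
-42*0 + k(a, -2) = -42*0 + 6*(-2) = 0 - 12 = -12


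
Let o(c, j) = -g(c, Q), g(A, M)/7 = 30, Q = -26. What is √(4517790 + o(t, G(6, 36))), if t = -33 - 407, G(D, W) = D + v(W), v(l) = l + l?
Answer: 2*√1129395 ≈ 2125.5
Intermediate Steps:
v(l) = 2*l
g(A, M) = 210 (g(A, M) = 7*30 = 210)
G(D, W) = D + 2*W
t = -440
o(c, j) = -210 (o(c, j) = -1*210 = -210)
√(4517790 + o(t, G(6, 36))) = √(4517790 - 210) = √4517580 = 2*√1129395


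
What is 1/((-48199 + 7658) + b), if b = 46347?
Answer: 1/5806 ≈ 0.00017224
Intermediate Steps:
1/((-48199 + 7658) + b) = 1/((-48199 + 7658) + 46347) = 1/(-40541 + 46347) = 1/5806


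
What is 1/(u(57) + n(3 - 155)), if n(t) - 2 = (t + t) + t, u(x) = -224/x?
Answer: -57/26102 ≈ -0.0021837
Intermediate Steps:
n(t) = 2 + 3*t (n(t) = 2 + ((t + t) + t) = 2 + (2*t + t) = 2 + 3*t)
1/(u(57) + n(3 - 155)) = 1/(-224/57 + (2 + 3*(3 - 155))) = 1/(-224*1/57 + (2 + 3*(-152))) = 1/(-224/57 + (2 - 456)) = 1/(-224/57 - 454) = 1/(-26102/57) = -57/26102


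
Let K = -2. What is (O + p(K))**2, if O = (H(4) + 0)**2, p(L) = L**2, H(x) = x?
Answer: 400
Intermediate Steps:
O = 16 (O = (4 + 0)**2 = 4**2 = 16)
(O + p(K))**2 = (16 + (-2)**2)**2 = (16 + 4)**2 = 20**2 = 400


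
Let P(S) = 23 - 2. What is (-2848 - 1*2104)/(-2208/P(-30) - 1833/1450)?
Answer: 50262800/1080031 ≈ 46.538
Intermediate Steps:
P(S) = 21
(-2848 - 1*2104)/(-2208/P(-30) - 1833/1450) = (-2848 - 1*2104)/(-2208/21 - 1833/1450) = (-2848 - 2104)/(-2208*1/21 - 1833*1/1450) = -4952/(-736/7 - 1833/1450) = -4952/(-1080031/10150) = -4952*(-10150/1080031) = 50262800/1080031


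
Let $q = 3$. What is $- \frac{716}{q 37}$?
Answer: $- \frac{716}{111} \approx -6.4504$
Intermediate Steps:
$- \frac{716}{q 37} = - \frac{716}{3 \cdot 37} = - \frac{716}{111}$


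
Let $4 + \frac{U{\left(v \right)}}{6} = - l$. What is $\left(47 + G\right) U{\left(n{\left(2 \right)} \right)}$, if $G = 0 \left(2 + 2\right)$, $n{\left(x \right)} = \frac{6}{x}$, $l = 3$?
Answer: $-1974$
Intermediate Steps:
$U{\left(v \right)} = -42$ ($U{\left(v \right)} = -24 + 6 \left(\left(-1\right) 3\right) = -24 + 6 \left(-3\right) = -24 - 18 = -42$)
$G = 0$ ($G = 0 \cdot 4 = 0$)
$\left(47 + G\right) U{\left(n{\left(2 \right)} \right)} = \left(47 + 0\right) \left(-42\right) = 47 \left(-42\right) = -1974$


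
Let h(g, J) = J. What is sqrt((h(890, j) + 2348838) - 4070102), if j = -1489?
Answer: 3*I*sqrt(191417) ≈ 1312.5*I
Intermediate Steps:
sqrt((h(890, j) + 2348838) - 4070102) = sqrt((-1489 + 2348838) - 4070102) = sqrt(2347349 - 4070102) = sqrt(-1722753) = 3*I*sqrt(191417)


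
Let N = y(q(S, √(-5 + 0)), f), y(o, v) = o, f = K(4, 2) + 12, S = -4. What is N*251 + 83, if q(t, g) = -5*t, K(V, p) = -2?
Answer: 5103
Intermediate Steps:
f = 10 (f = -2 + 12 = 10)
N = 20 (N = -5*(-4) = 20)
N*251 + 83 = 20*251 + 83 = 5020 + 83 = 5103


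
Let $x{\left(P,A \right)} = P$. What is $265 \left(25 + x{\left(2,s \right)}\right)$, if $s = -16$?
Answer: $7155$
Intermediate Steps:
$265 \left(25 + x{\left(2,s \right)}\right) = 265 \left(25 + 2\right) = 265 \cdot 27 = 7155$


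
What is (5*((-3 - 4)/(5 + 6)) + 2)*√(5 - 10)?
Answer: -13*I*√5/11 ≈ -2.6426*I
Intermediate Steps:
(5*((-3 - 4)/(5 + 6)) + 2)*√(5 - 10) = (5*(-7/11) + 2)*√(-5) = (5*(-7*1/11) + 2)*(I*√5) = (5*(-7/11) + 2)*(I*√5) = (-35/11 + 2)*(I*√5) = -13*I*√5/11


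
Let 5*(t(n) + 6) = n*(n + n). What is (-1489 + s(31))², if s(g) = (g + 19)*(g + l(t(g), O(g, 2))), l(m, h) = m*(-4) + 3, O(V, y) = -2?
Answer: 5695569961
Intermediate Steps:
t(n) = -6 + 2*n²/5 (t(n) = -6 + (n*(n + n))/5 = -6 + (n*(2*n))/5 = -6 + (2*n²)/5 = -6 + 2*n²/5)
l(m, h) = 3 - 4*m (l(m, h) = -4*m + 3 = 3 - 4*m)
s(g) = (19 + g)*(27 + g - 8*g²/5) (s(g) = (g + 19)*(g + (3 - 4*(-6 + 2*g²/5))) = (19 + g)*(g + (3 + (24 - 8*g²/5))) = (19 + g)*(g + (27 - 8*g²/5)) = (19 + g)*(27 + g - 8*g²/5))
(-1489 + s(31))² = (-1489 + (513 + 46*31 - 147/5*31² - 8/5*31³))² = (-1489 + (513 + 1426 - 147/5*961 - 8/5*29791))² = (-1489 + (513 + 1426 - 141267/5 - 238328/5))² = (-1489 - 73980)² = (-75469)² = 5695569961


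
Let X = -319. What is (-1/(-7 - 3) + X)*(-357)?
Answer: 1138473/10 ≈ 1.1385e+5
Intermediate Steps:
(-1/(-7 - 3) + X)*(-357) = (-1/(-7 - 3) - 319)*(-357) = (-1/(-10) - 319)*(-357) = (-1*(-⅒) - 319)*(-357) = (⅒ - 319)*(-357) = -3189/10*(-357) = 1138473/10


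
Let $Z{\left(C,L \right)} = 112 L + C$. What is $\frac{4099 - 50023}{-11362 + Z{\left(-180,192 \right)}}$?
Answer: $- \frac{22962}{4981} \approx -4.6099$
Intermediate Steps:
$Z{\left(C,L \right)} = C + 112 L$
$\frac{4099 - 50023}{-11362 + Z{\left(-180,192 \right)}} = \frac{4099 - 50023}{-11362 + \left(-180 + 112 \cdot 192\right)} = - \frac{45924}{-11362 + \left(-180 + 21504\right)} = - \frac{45924}{-11362 + 21324} = - \frac{45924}{9962} = \left(-45924\right) \frac{1}{9962} = - \frac{22962}{4981}$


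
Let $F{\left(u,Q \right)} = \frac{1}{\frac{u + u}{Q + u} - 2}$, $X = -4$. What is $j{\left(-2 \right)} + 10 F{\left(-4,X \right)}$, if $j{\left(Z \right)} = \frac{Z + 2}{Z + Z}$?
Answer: $-10$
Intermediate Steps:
$F{\left(u,Q \right)} = \frac{1}{-2 + \frac{2 u}{Q + u}}$ ($F{\left(u,Q \right)} = \frac{1}{\frac{2 u}{Q + u} - 2} = \frac{1}{-2 + \frac{2 u}{Q + u}}$)
$j{\left(Z \right)} = \frac{2 + Z}{2 Z}$
$j{\left(-2 \right)} + 10 F{\left(-4,X \right)} = \frac{2 - 2}{2 \left(-2\right)} + 10 \frac{\left(-1\right) \left(-4\right) - -4}{2 \left(-4\right)} = \frac{1}{2} \left(- \frac{1}{2}\right) 0 + 10 \cdot \frac{1}{2} \left(- \frac{1}{4}\right) \left(4 + 4\right) = 0 + 10 \cdot \frac{1}{2} \left(- \frac{1}{4}\right) 8 = 0 + 10 \left(-1\right) = 0 - 10 = -10$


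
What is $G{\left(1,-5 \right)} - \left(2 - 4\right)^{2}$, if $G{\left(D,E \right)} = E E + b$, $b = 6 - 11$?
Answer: $16$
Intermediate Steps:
$b = -5$
$G{\left(D,E \right)} = -5 + E^{2}$ ($G{\left(D,E \right)} = E E - 5 = E^{2} - 5 = -5 + E^{2}$)
$G{\left(1,-5 \right)} - \left(2 - 4\right)^{2} = \left(-5 + \left(-5\right)^{2}\right) - \left(2 - 4\right)^{2} = \left(-5 + 25\right) - \left(-2\right)^{2} = 20 - 4 = 16$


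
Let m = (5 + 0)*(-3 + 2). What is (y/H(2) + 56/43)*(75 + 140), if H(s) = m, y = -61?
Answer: 2903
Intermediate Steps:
m = -5 (m = 5*(-1) = -5)
H(s) = -5
(y/H(2) + 56/43)*(75 + 140) = (-61/(-5) + 56/43)*(75 + 140) = (-61*(-⅕) + 56*(1/43))*215 = (61/5 + 56/43)*215 = (2903/215)*215 = 2903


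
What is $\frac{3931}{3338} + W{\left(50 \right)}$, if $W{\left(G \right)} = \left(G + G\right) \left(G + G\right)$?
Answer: $\frac{33383931}{3338} \approx 10001.0$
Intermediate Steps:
$W{\left(G \right)} = 4 G^{2}$ ($W{\left(G \right)} = 2 G 2 G = 4 G^{2}$)
$\frac{3931}{3338} + W{\left(50 \right)} = \frac{3931}{3338} + 4 \cdot 50^{2} = 3931 \cdot \frac{1}{3338} + 4 \cdot 2500 = \frac{3931}{3338} + 10000 = \frac{33383931}{3338}$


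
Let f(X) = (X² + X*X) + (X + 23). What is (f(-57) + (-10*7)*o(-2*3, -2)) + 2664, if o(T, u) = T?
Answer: 9548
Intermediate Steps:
f(X) = 23 + X + 2*X² (f(X) = (X² + X²) + (23 + X) = 2*X² + (23 + X) = 23 + X + 2*X²)
(f(-57) + (-10*7)*o(-2*3, -2)) + 2664 = ((23 - 57 + 2*(-57)²) + (-10*7)*(-2*3)) + 2664 = ((23 - 57 + 2*3249) - 70*(-6)) + 2664 = ((23 - 57 + 6498) + 420) + 2664 = (6464 + 420) + 2664 = 6884 + 2664 = 9548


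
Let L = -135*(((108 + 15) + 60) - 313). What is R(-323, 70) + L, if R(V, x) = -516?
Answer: 17034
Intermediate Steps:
L = 17550 (L = -135*((123 + 60) - 313) = -135*(183 - 313) = -135*(-130) = 17550)
R(-323, 70) + L = -516 + 17550 = 17034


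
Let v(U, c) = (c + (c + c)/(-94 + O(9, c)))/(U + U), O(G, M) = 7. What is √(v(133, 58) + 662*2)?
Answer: √210816039/399 ≈ 36.390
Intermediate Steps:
v(U, c) = 85*c/(174*U) (v(U, c) = (c + (c + c)/(-94 + 7))/(U + U) = (c + (2*c)/(-87))/((2*U)) = (c + (2*c)*(-1/87))*(1/(2*U)) = (c - 2*c/87)*(1/(2*U)) = (85*c/87)*(1/(2*U)) = 85*c/(174*U))
√(v(133, 58) + 662*2) = √((85/174)*58/133 + 662*2) = √((85/174)*58*(1/133) + 1324) = √(85/399 + 1324) = √(528361/399) = √210816039/399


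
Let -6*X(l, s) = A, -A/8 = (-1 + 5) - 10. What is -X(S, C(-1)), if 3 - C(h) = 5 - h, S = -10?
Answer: 8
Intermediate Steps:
A = 48 (A = -8*((-1 + 5) - 10) = -8*(4 - 10) = -8*(-6) = 48)
C(h) = -2 + h (C(h) = 3 - (5 - h) = 3 + (-5 + h) = -2 + h)
X(l, s) = -8 (X(l, s) = -⅙*48 = -8)
-X(S, C(-1)) = -1*(-8) = 8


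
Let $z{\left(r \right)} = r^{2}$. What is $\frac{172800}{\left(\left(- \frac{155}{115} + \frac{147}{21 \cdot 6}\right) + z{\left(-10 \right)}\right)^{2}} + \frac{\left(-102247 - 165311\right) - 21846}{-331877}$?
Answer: $\frac{45882259339356}{2518954726925} \approx 18.215$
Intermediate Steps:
$\frac{172800}{\left(\left(- \frac{155}{115} + \frac{147}{21 \cdot 6}\right) + z{\left(-10 \right)}\right)^{2}} + \frac{\left(-102247 - 165311\right) - 21846}{-331877} = \frac{172800}{\left(\left(- \frac{155}{115} + \frac{147}{21 \cdot 6}\right) + \left(-10\right)^{2}\right)^{2}} + \frac{\left(-102247 - 165311\right) - 21846}{-331877} = \frac{172800}{\left(\left(\left(-155\right) \frac{1}{115} + \frac{147}{126}\right) + 100\right)^{2}} + \left(-267558 - 21846\right) \left(- \frac{1}{331877}\right) = \frac{172800}{\left(\left(- \frac{31}{23} + 147 \cdot \frac{1}{126}\right) + 100\right)^{2}} - - \frac{289404}{331877} = \frac{172800}{\left(\left(- \frac{31}{23} + \frac{7}{6}\right) + 100\right)^{2}} + \frac{289404}{331877} = \frac{172800}{\left(- \frac{25}{138} + 100\right)^{2}} + \frac{289404}{331877} = \frac{172800}{\left(\frac{13775}{138}\right)^{2}} + \frac{289404}{331877} = \frac{172800}{\frac{189750625}{19044}} + \frac{289404}{331877} = 172800 \cdot \frac{19044}{189750625} + \frac{289404}{331877} = \frac{131632128}{7590025} + \frac{289404}{331877} = \frac{45882259339356}{2518954726925}$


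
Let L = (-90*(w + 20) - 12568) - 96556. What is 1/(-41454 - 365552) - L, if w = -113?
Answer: 41007482523/407006 ≈ 1.0075e+5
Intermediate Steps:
L = -100754 (L = (-90*(-113 + 20) - 12568) - 96556 = (-90*(-93) - 12568) - 96556 = (8370 - 12568) - 96556 = -4198 - 96556 = -100754)
1/(-41454 - 365552) - L = 1/(-41454 - 365552) - 1*(-100754) = 1/(-407006) + 100754 = -1/407006 + 100754 = 41007482523/407006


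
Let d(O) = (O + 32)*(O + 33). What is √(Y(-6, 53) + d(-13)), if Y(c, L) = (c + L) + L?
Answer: 4*√30 ≈ 21.909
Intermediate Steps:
Y(c, L) = c + 2*L (Y(c, L) = (L + c) + L = c + 2*L)
d(O) = (32 + O)*(33 + O)
√(Y(-6, 53) + d(-13)) = √((-6 + 2*53) + (1056 + (-13)² + 65*(-13))) = √((-6 + 106) + (1056 + 169 - 845)) = √(100 + 380) = √480 = 4*√30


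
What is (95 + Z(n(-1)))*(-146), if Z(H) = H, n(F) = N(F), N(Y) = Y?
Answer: -13724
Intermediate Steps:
n(F) = F
(95 + Z(n(-1)))*(-146) = (95 - 1)*(-146) = 94*(-146) = -13724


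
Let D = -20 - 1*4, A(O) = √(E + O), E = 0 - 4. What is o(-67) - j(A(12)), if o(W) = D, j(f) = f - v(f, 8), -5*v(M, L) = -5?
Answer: -23 - 2*√2 ≈ -25.828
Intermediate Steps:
E = -4
v(M, L) = 1 (v(M, L) = -⅕*(-5) = 1)
A(O) = √(-4 + O)
j(f) = -1 + f (j(f) = f - 1*1 = f - 1 = -1 + f)
D = -24 (D = -20 - 4 = -24)
o(W) = -24
o(-67) - j(A(12)) = -24 - (-1 + √(-4 + 12)) = -24 - (-1 + √8) = -24 - (-1 + 2*√2) = -24 + (1 - 2*√2) = -23 - 2*√2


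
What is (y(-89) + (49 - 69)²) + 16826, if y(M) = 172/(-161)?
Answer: 2773214/161 ≈ 17225.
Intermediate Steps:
y(M) = -172/161 (y(M) = 172*(-1/161) = -172/161)
(y(-89) + (49 - 69)²) + 16826 = (-172/161 + (49 - 69)²) + 16826 = (-172/161 + (-20)²) + 16826 = (-172/161 + 400) + 16826 = 64228/161 + 16826 = 2773214/161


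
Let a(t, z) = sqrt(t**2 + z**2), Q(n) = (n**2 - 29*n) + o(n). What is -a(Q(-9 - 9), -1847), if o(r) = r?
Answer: -sqrt(4096993) ≈ -2024.1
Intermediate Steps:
Q(n) = n**2 - 28*n (Q(n) = (n**2 - 29*n) + n = n**2 - 28*n)
-a(Q(-9 - 9), -1847) = -sqrt(((-9 - 9)*(-28 + (-9 - 9)))**2 + (-1847)**2) = -sqrt((-18*(-28 - 18))**2 + 3411409) = -sqrt((-18*(-46))**2 + 3411409) = -sqrt(828**2 + 3411409) = -sqrt(685584 + 3411409) = -sqrt(4096993)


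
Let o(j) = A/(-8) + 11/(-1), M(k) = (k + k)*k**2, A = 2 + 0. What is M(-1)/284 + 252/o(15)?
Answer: -15909/710 ≈ -22.407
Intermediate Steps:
A = 2
M(k) = 2*k**3 (M(k) = (2*k)*k**2 = 2*k**3)
o(j) = -45/4 (o(j) = 2/(-8) + 11/(-1) = 2*(-1/8) + 11*(-1) = -1/4 - 11 = -45/4)
M(-1)/284 + 252/o(15) = (2*(-1)**3)/284 + 252/(-45/4) = (2*(-1))*(1/284) + 252*(-4/45) = -2*1/284 - 112/5 = -1/142 - 112/5 = -15909/710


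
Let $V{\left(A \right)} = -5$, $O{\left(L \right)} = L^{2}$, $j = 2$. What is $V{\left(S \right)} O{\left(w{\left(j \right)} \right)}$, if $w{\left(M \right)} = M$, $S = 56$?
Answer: $-20$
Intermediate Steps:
$V{\left(S \right)} O{\left(w{\left(j \right)} \right)} = - 5 \cdot 2^{2} = \left(-5\right) 4 = -20$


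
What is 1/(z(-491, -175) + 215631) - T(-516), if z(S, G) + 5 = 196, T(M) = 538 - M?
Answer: -227476387/215822 ≈ -1054.0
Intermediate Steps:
z(S, G) = 191 (z(S, G) = -5 + 196 = 191)
1/(z(-491, -175) + 215631) - T(-516) = 1/(191 + 215631) - (538 - 1*(-516)) = 1/215822 - (538 + 516) = 1/215822 - 1*1054 = 1/215822 - 1054 = -227476387/215822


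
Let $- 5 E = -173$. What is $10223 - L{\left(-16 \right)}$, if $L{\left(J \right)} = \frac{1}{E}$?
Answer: $\frac{1768574}{173} \approx 10223.0$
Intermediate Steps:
$E = \frac{173}{5}$ ($E = \left(- \frac{1}{5}\right) \left(-173\right) = \frac{173}{5} \approx 34.6$)
$L{\left(J \right)} = \frac{5}{173}$ ($L{\left(J \right)} = \frac{1}{\frac{173}{5}} = \frac{5}{173}$)
$10223 - L{\left(-16 \right)} = 10223 - \frac{5}{173} = \frac{1768574}{173}$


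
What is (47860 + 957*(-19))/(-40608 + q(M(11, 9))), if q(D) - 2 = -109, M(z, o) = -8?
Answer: -29677/40715 ≈ -0.72890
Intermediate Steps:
q(D) = -107 (q(D) = 2 - 109 = -107)
(47860 + 957*(-19))/(-40608 + q(M(11, 9))) = (47860 + 957*(-19))/(-40608 - 107) = (47860 - 18183)/(-40715) = 29677*(-1/40715) = -29677/40715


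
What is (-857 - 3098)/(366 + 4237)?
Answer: -3955/4603 ≈ -0.85922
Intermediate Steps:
(-857 - 3098)/(366 + 4237) = -3955/4603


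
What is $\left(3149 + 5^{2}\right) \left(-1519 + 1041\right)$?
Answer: $-1517172$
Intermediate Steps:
$\left(3149 + 5^{2}\right) \left(-1519 + 1041\right) = \left(3149 + 25\right) \left(-478\right) = 3174 \left(-478\right) = -1517172$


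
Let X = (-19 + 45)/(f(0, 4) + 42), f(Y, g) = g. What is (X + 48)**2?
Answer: 1247689/529 ≈ 2358.6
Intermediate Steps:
X = 13/23 (X = (-19 + 45)/(4 + 42) = 26/46 = 26*(1/46) = 13/23 ≈ 0.56522)
(X + 48)**2 = (13/23 + 48)**2 = (1117/23)**2 = 1247689/529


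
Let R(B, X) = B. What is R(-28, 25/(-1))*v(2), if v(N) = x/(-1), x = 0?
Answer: 0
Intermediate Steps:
v(N) = 0 (v(N) = 0/(-1) = 0*(-1) = 0)
R(-28, 25/(-1))*v(2) = -28*0 = 0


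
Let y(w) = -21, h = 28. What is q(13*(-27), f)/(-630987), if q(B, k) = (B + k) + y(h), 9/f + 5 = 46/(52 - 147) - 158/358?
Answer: 4181917/7064530452 ≈ 0.00059196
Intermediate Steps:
f = -17005/11196 (f = 9/(-5 + (46/(52 - 147) - 158/358)) = 9/(-5 + (46/(-95) - 158*1/358)) = 9/(-5 + (46*(-1/95) - 79/179)) = 9/(-5 + (-46/95 - 79/179)) = 9/(-5 - 15739/17005) = 9/(-100764/17005) = 9*(-17005/100764) = -17005/11196 ≈ -1.5188)
q(B, k) = -21 + B + k (q(B, k) = (B + k) - 21 = -21 + B + k)
q(13*(-27), f)/(-630987) = (-21 + 13*(-27) - 17005/11196)/(-630987) = (-21 - 351 - 17005/11196)*(-1/630987) = -4181917/11196*(-1/630987) = 4181917/7064530452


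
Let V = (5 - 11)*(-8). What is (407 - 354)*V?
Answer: 2544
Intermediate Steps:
V = 48 (V = -6*(-8) = 48)
(407 - 354)*V = (407 - 354)*48 = 53*48 = 2544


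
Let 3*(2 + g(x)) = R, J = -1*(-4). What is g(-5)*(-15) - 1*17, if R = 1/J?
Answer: 47/4 ≈ 11.750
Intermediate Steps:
J = 4
R = ¼ (R = 1/4 = ¼ ≈ 0.25000)
g(x) = -23/12 (g(x) = -2 + (⅓)*(¼) = -2 + 1/12 = -23/12)
g(-5)*(-15) - 1*17 = -23/12*(-15) - 1*17 = 115/4 - 17 = 47/4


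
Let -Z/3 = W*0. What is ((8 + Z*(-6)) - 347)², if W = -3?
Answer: 114921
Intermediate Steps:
Z = 0 (Z = -(-9)*0 = -3*0 = 0)
((8 + Z*(-6)) - 347)² = ((8 + 0*(-6)) - 347)² = ((8 + 0) - 347)² = (8 - 347)² = (-339)² = 114921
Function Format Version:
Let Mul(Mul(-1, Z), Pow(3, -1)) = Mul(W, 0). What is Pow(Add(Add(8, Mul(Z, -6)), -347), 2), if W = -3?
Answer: 114921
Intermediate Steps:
Z = 0 (Z = Mul(-3, Mul(-3, 0)) = Mul(-3, 0) = 0)
Pow(Add(Add(8, Mul(Z, -6)), -347), 2) = Pow(Add(Add(8, Mul(0, -6)), -347), 2) = Pow(Add(Add(8, 0), -347), 2) = Pow(Add(8, -347), 2) = Pow(-339, 2) = 114921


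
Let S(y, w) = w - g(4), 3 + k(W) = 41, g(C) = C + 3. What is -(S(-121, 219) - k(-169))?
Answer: -174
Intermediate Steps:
g(C) = 3 + C
k(W) = 38 (k(W) = -3 + 41 = 38)
S(y, w) = -7 + w (S(y, w) = w - (3 + 4) = w - 1*7 = w - 7 = -7 + w)
-(S(-121, 219) - k(-169)) = -((-7 + 219) - 1*38) = -(212 - 38) = -1*174 = -174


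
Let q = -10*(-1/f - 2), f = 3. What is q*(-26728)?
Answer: -1870960/3 ≈ -6.2365e+5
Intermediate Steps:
q = 70/3 (q = -10*(-1/3 - 2) = -10*(-7)/3 = -5*(-14/3) = 70/3 ≈ 23.333)
q*(-26728) = (70/3)*(-26728) = -1870960/3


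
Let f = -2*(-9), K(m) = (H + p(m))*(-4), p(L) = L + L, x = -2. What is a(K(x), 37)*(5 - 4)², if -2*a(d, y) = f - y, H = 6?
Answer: 19/2 ≈ 9.5000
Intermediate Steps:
p(L) = 2*L
K(m) = -24 - 8*m (K(m) = (6 + 2*m)*(-4) = -24 - 8*m)
f = 18
a(d, y) = -9 + y/2 (a(d, y) = -(18 - y)/2 = -9 + y/2)
a(K(x), 37)*(5 - 4)² = (-9 + (½)*37)*(5 - 4)² = (-9 + 37/2)*1² = (19/2)*1 = 19/2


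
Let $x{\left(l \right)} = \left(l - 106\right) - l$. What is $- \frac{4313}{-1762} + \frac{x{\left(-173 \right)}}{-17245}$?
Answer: $\frac{74564457}{30385690} \approx 2.4539$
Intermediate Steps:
$x{\left(l \right)} = -106$ ($x{\left(l \right)} = \left(-106 + l\right) - l = -106$)
$- \frac{4313}{-1762} + \frac{x{\left(-173 \right)}}{-17245} = - \frac{4313}{-1762} - \frac{106}{-17245} = \left(-4313\right) \left(- \frac{1}{1762}\right) - - \frac{106}{17245} = \frac{4313}{1762} + \frac{106}{17245} = \frac{74564457}{30385690}$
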